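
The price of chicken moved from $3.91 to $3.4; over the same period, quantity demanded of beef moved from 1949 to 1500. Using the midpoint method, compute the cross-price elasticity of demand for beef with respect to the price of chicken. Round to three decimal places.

%ΔQ_x = (1500 − 1949)/[(1949+1500)/2] = -449/1724.5 ≈ -0.2604.
%ΔP_y = (3.4 − 3.91)/[(3.91+3.4)/2] ≈ -0.1395.
E_xy = -0.2604/-0.1395 ≈ 1.866.
E_xy > 0, so beef and chicken are substitutes.

1.866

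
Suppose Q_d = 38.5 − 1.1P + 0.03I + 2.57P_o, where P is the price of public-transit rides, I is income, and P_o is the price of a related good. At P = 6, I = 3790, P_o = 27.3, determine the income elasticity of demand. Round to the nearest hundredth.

Substituting, Q_d = 38.5 − 1.1(6) + 0.03(3790) + 2.57(27.3) = 38.5 − 6.6 + 113.7 + 70.161 = 215.761.
∂Q_d/∂I = +0.03, so E_I = 0.03·(3790/215.761) ≈ 0.53.
E_I ∈ (0,1): normal good (necessity).

0.53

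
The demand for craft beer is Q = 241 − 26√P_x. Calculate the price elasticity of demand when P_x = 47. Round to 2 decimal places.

At P_x = 47, Q = 62.753.
dQ/dP_x = −26/(2√P_x) = −26/(2·6.8557).
Point elasticity E = (dQ/dP_x)·(P_x/Q) = -1.8962 × 47/62.753 ≈ -1.42.
|E| > 1, so demand is elastic at this price.

-1.42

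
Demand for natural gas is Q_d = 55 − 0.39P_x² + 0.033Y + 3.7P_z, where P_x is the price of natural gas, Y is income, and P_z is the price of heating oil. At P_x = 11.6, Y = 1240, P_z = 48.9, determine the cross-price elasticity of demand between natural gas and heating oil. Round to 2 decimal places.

Q_d = 55 − 0.39(11.6)² + 0.033(1240) + 3.7(48.9) = 55 − 52.4784 + 40.92 + 180.93 = 224.3716.
∂Q_d/∂P_z = +3.7, so E_xy = 3.7·(48.9/224.3716) ≈ 0.81.
E_xy > 0: the goods are substitutes.

0.81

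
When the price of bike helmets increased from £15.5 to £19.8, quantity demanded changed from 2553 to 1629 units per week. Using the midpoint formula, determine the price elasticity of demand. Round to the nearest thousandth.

-1.814

%Δq = (1629 − 2553)/[(2553 + 1629)/2] = -924/2091 ≈ -0.4419.
%Δp = (19.8 − 15.5)/[(15.5 + 19.8)/2] = 4.3/17.65 ≈ 0.2436.
Arc elasticity E = %Δq/%Δp ≈ -0.4419/0.2436 ≈ -1.814.
|E| > 1: demand is elastic over this range.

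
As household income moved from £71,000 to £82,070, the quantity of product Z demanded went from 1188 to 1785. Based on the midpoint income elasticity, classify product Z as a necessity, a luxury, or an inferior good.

%ΔQ = (1785 − 1188)/[(1188+1785)/2] = 597/1486.5 ≈ 0.4016.
%ΔY = (82,070 − 71,000)/[(71,000+82,070)/2] = 11070/76535 ≈ 0.1446.
E_I = %ΔQ/%ΔY ≈ 2.777.
E_I > 1: normal good (luxury).

luxury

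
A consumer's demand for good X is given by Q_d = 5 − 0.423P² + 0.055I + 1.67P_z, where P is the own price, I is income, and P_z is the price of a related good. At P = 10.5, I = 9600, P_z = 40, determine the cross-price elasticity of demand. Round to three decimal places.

Substituting, Q_d = 5 − 0.423(10.5)² + 0.055(9600) + 1.67(40) = 5 − 46.6358 + 528 + 66.8 = 553.1643.
∂Q_d/∂P_z = +1.67, so E_xy = 1.67·(40/553.1643) ≈ 0.121.
E_xy > 0: the goods are substitutes.

0.121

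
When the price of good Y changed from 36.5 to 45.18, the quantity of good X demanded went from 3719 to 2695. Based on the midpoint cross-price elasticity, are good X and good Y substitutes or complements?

complements

%ΔQ_x = (2695 − 3719)/[(3719+2695)/2] = -1024/3207 ≈ -0.3193.
%ΔP_y = (45.18 − 36.5)/[(36.5+45.18)/2] ≈ 0.2125.
E_xy = -0.3193/0.2125 ≈ -1.502.
E_xy < 0, so the goods are complements.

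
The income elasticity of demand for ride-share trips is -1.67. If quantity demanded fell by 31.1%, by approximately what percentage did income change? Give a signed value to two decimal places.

%ΔQ ≈ E × %ΔI ⇒ %ΔI = %ΔQ / E = (-31.1%)/(-1.67) ≈ 18.62%.

18.62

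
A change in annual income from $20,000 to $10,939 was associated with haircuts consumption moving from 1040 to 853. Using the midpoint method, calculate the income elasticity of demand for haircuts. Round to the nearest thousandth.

%ΔQ = (853 − 1040)/[(1040+853)/2] = -187/946.5 ≈ -0.1976.
%ΔY = (10,939 − 20,000)/[(20,000+10,939)/2] = -9061/15469.5 ≈ -0.5857.
E_I = %ΔQ/%ΔY ≈ 0.337.
E_I ∈ (0,1): normal good (necessity).

0.337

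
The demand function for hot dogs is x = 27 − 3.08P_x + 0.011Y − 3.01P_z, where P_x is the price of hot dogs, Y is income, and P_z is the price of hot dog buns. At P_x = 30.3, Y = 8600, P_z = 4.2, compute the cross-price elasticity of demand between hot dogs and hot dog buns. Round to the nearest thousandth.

First evaluate x: 27 − 3.08(30.3) + 0.011(8600) − 3.01(4.2) = 27 − 93.324 + 94.6 − 12.642 = 15.634.
∂x/∂P_z = −3.01, so E_xy = -3.01·(4.2/15.634) ≈ -0.809.
E_xy < 0: the goods are complements.

-0.809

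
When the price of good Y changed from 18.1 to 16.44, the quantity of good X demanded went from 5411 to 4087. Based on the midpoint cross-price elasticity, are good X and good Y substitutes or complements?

%ΔQ_x = (4087 − 5411)/[(5411+4087)/2] = -1324/4749 ≈ -0.2788.
%ΔP_y = (16.44 − 18.1)/[(18.1+16.44)/2] ≈ -0.0961.
E_xy = -0.2788/-0.0961 ≈ 2.900.
E_xy > 0, so the goods are substitutes.

substitutes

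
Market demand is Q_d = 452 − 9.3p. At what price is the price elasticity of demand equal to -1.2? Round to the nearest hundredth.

26.51

Set −bp/(a − bp) = −1.2 ⇒ bp = 1.2(a − bp) ⇒ bp(1+1.2) = 1.2·a.
p = 1.2·452/(9.3·2.2) ≈ 26.51.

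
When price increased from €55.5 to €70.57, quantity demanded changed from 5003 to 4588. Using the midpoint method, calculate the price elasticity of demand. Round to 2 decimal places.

%ΔQ = (4588 − 5003)/[(5003 + 4588)/2] = -415/4795.5 ≈ -0.0865.
%ΔP = (70.57 − 55.5)/[(55.5 + 70.57)/2] = 15.07/63.035 ≈ 0.2391.
Arc elasticity E = %ΔQ/%ΔP ≈ -0.0865/0.2391 ≈ -0.36.
|E| < 1: demand is inelastic over this range.

-0.36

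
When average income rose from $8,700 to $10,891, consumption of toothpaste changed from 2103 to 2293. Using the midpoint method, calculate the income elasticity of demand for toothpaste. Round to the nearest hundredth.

0.39

%ΔQ = (2293 − 2103)/[(2103+2293)/2] = 190/2198 ≈ 0.0864.
%ΔI = (10,891 − 8,700)/[(8,700+10,891)/2] = 2191/9795.5 ≈ 0.2237.
E_I = %ΔQ/%ΔI ≈ 0.39.
E_I ∈ (0,1): normal good (necessity).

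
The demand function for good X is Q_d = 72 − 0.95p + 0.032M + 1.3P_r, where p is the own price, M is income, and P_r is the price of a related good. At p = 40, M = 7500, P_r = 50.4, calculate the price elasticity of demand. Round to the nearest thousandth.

-0.112

First evaluate Q_d: 72 − 0.95(40) + 0.032(7500) + 1.3(50.4) = 72 − 38 + 240 + 65.52 = 339.52.
∂Q_d/∂p = −0.95, so E_p = (−0.95)·(40/339.52) ≈ -0.112.
|E_p| < 1: demand is inelastic.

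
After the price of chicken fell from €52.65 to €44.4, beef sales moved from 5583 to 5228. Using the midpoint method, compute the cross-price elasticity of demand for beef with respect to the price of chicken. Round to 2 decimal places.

0.39

%ΔQ_x = (5228 − 5583)/[(5583+5228)/2] = -355/5405.5 ≈ -0.0657.
%ΔP_y = (44.4 − 52.65)/[(52.65+44.4)/2] ≈ -0.1700.
E_xy = -0.0657/-0.1700 ≈ 0.39.
E_xy > 0, so beef and chicken are substitutes.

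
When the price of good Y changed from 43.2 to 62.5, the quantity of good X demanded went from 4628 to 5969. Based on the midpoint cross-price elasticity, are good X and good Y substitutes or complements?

substitutes

%ΔQ_x = (5969 − 4628)/[(4628+5969)/2] = 1341/5298.5 ≈ 0.2531.
%ΔP_y = (62.5 − 43.2)/[(43.2+62.5)/2] ≈ 0.3652.
E_xy = 0.2531/0.3652 ≈ 0.693.
E_xy > 0, so the goods are substitutes.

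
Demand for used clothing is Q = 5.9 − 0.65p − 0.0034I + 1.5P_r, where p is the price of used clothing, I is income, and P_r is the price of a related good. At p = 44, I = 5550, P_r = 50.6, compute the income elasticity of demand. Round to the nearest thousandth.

Substituting, Q = 5.9 − 0.65(44) − 0.0034(5550) + 1.5(50.6) = 5.9 − 28.6 − 18.87 + 75.9 = 34.33.
∂Q/∂I = −0.0034, so E_I = -0.0034·(5550/34.33) ≈ -0.550.
E_I < 0: inferior good.

-0.550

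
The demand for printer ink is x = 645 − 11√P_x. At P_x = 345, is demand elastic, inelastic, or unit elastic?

inelastic

At P_x = 345, x = 440.6841.
dx/dP_x = −11/(2√P_x) = −11/(2·18.5742).
Point elasticity E = (dx/dP_x)·(P_x/x) = -0.2961 × 345/440.6841 ≈ -0.232.
|E| ≈ 0.232 < 1, so demand is inelastic.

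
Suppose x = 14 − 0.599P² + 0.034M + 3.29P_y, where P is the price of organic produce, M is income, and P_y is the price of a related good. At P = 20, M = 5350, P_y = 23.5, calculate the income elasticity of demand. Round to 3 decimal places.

First evaluate x: 14 − 0.599(20)² + 0.034(5350) + 3.29(23.5) = 14 − 239.6 + 181.9 + 77.315 = 33.615.
∂x/∂M = +0.034, so E_I = 0.034·(5350/33.615) ≈ 5.411.
E_I > 1: normal good (luxury).

5.411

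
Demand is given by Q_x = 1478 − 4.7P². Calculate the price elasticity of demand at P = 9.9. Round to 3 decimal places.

-0.906

At P = 9.9, Q_x = 1017.353.
dQ_x/dP = −2·4.7·P = −93.06.
Point elasticity E = (dQ_x/dP)·(P/Q_x) = -93.06 × 9.9/1017.353 ≈ -0.906.
|E| < 1, so demand is inelastic at this price.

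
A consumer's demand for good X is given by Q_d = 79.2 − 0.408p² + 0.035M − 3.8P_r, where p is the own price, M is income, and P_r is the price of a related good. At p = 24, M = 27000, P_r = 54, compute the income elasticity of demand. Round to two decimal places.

1.62

Substituting, Q_d = 79.2 − 0.408(24)² + 0.035(27000) − 3.8(54) = 79.2 − 235.008 + 945 − 205.2 = 583.992.
∂Q_d/∂M = +0.035, so E_I = 0.035·(27000/583.992) ≈ 1.62.
E_I > 1: normal good (luxury).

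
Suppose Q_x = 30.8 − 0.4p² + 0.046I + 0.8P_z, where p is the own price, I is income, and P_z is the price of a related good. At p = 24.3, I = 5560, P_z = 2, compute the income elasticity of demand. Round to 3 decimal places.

At the given point, Q_x = 30.8 − 0.4(24.3)² + 0.046(5560) + 0.8(2) = 30.8 − 236.196 + 255.76 + 1.6 = 51.964.
∂Q_x/∂I = +0.046, so E_I = 0.046·(5560/51.964) ≈ 4.922.
E_I > 1: normal good (luxury).

4.922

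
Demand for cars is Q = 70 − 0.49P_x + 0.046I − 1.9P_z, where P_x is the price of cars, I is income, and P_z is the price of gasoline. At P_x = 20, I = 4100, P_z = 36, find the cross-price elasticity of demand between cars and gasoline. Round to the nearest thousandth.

-0.379

First evaluate Q: 70 − 0.49(20) + 0.046(4100) − 1.9(36) = 70 − 9.8 + 188.6 − 68.4 = 180.4.
∂Q/∂P_z = −1.9, so E_xy = -1.9·(36/180.4) ≈ -0.379.
E_xy < 0: the goods are complements.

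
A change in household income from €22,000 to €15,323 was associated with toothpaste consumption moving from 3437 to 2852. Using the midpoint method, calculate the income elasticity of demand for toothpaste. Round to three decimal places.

0.520

%ΔQ = (2852 − 3437)/[(3437+2852)/2] = -585/3144.5 ≈ -0.1860.
%ΔY = (15,323 − 22,000)/[(22,000+15,323)/2] = -6677/18661.5 ≈ -0.3578.
E_I = %ΔQ/%ΔY ≈ 0.520.
E_I ∈ (0,1): normal good (necessity).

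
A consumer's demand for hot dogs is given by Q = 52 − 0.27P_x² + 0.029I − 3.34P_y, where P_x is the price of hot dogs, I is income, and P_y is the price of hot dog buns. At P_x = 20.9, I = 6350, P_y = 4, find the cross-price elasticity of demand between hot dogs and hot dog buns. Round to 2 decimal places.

At the given point, Q = 52 − 0.27(20.9)² + 0.029(6350) − 3.34(4) = 52 − 117.9387 + 184.15 − 13.36 = 104.8513.
∂Q/∂P_y = −3.34, so E_xy = -3.34·(4/104.8513) ≈ -0.13.
E_xy < 0: the goods are complements.

-0.13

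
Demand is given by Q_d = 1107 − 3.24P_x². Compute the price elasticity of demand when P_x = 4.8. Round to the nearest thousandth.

-0.145

At P_x = 4.8, Q_d = 1032.3504.
dQ_d/dP_x = −2·3.24·P_x = −31.104.
Point elasticity E = (dQ_d/dP_x)·(P_x/Q_d) = -31.104 × 4.8/1032.3504 ≈ -0.145.
|E| < 1, so demand is inelastic at this price.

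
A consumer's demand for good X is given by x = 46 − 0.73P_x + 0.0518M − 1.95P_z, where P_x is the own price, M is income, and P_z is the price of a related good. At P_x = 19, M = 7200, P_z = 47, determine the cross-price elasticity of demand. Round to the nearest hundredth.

-0.29

Evaluating quantity at (P_x, M, P_z) gives x = 46 − 0.73(19) + 0.0518(7200) − 1.95(47) = 46 − 13.87 + 372.96 − 91.65 = 313.44.
∂x/∂P_z = −1.95, so E_xy = -1.95·(47/313.44) ≈ -0.29.
E_xy < 0: the goods are complements.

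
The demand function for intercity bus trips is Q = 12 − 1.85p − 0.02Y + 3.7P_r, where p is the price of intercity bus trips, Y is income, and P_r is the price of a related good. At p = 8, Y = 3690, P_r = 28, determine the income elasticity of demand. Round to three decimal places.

First evaluate Q: 12 − 1.85(8) − 0.02(3690) + 3.7(28) = 12 − 14.8 − 73.8 + 103.6 = 27.
∂Q/∂Y = −0.02, so E_I = -0.02·(3690/27) ≈ -2.733.
E_I < 0: inferior good.

-2.733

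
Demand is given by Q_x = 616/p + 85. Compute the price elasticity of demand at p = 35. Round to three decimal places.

-0.172

At p = 35, Q_x = 102.6.
dQ_x/dp = −616/p² = −0.5029.
Point elasticity E = (dQ_x/dp)·(p/Q_x) = -0.5029 × 35/102.6 ≈ -0.172.
|E| < 1, so demand is inelastic at this price.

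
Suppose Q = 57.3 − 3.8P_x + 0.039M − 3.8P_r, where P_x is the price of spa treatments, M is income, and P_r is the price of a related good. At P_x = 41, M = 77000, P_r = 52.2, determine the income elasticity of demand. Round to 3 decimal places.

First evaluate Q: 57.3 − 3.8(41) + 0.039(77000) − 3.8(52.2) = 57.3 − 155.8 + 3003 − 198.36 = 2706.14.
∂Q/∂M = +0.039, so E_I = 0.039·(77000/2706.14) ≈ 1.110.
E_I > 1: normal good (luxury).

1.110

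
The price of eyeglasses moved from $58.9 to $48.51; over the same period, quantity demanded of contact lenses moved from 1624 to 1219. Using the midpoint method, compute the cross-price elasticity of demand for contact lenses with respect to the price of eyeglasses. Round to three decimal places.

%ΔQ_x = (1219 − 1624)/[(1624+1219)/2] = -405/1421.5 ≈ -0.2849.
%ΔP_y = (48.51 − 58.9)/[(58.9+48.51)/2] ≈ -0.1935.
E_xy = -0.2849/-0.1935 ≈ 1.473.
E_xy > 0, so contact lenses and eyeglasses are substitutes.

1.473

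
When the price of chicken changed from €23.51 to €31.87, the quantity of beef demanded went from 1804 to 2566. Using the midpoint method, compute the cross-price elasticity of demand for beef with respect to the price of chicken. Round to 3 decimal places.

%ΔQ_x = (2566 − 1804)/[(1804+2566)/2] = 762/2185 ≈ 0.3487.
%ΔP_y = (31.87 − 23.51)/[(23.51+31.87)/2] ≈ 0.3019.
E_xy = 0.3487/0.3019 ≈ 1.155.
E_xy > 0, so beef and chicken are substitutes.

1.155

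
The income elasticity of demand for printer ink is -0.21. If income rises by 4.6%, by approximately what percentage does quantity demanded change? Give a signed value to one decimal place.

%ΔQ ≈ E × %ΔI = (-0.21) × (4.6%) ≈ -1.0%.

-1.0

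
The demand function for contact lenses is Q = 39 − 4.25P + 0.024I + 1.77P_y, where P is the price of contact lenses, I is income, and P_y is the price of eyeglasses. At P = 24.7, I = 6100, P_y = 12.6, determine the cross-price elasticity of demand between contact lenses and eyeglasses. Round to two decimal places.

At the given point, Q = 39 − 4.25(24.7) + 0.024(6100) + 1.77(12.6) = 39 − 104.975 + 146.4 + 22.302 = 102.727.
∂Q/∂P_y = +1.77, so E_xy = 1.77·(12.6/102.727) ≈ 0.22.
E_xy > 0: the goods are substitutes.

0.22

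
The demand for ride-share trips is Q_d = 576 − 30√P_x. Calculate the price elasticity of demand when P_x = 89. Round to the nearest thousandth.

-0.483

At P_x = 89, Q_d = 292.9806.
dQ_d/dP_x = −30/(2√P_x) = −30/(2·9.434).
Point elasticity E = (dQ_d/dP_x)·(P_x/Q_d) = -1.59 × 89/292.9806 ≈ -0.483.
|E| < 1, so demand is inelastic at this price.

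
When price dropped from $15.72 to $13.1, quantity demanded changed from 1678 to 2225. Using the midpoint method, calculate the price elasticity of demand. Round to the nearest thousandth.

-1.542

%Δq = (2225 − 1678)/[(1678 + 2225)/2] = 547/1951.5 ≈ 0.2803.
%ΔP = (13.1 − 15.72)/[(15.72 + 13.1)/2] = -2.62/14.41 ≈ -0.1818.
Arc elasticity E = %Δq/%ΔP ≈ 0.2803/-0.1818 ≈ -1.542.
|E| > 1: demand is elastic over this range.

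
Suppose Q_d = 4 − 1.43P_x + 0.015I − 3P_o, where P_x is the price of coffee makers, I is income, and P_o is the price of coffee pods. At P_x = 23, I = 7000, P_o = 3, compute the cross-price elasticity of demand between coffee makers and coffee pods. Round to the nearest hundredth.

-0.13

Substituting, Q_d = 4 − 1.43(23) + 0.015(7000) − 3(3) = 4 − 32.89 + 105 − 9 = 67.11.
∂Q_d/∂P_o = −3, so E_xy = -3·(3/67.11) ≈ -0.13.
E_xy < 0: the goods are complements.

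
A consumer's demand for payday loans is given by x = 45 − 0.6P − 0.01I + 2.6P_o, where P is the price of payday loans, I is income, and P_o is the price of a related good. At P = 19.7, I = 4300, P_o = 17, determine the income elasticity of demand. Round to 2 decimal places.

-1.25

Substituting, x = 45 − 0.6(19.7) − 0.01(4300) + 2.6(17) = 45 − 11.82 − 43 + 44.2 = 34.38.
∂x/∂I = −0.01, so E_I = -0.01·(4300/34.38) ≈ -1.25.
E_I < 0: inferior good.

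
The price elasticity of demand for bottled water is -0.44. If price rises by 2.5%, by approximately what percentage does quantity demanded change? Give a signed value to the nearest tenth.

-1.1

%ΔQ ≈ E × %ΔP = (-0.44) × (2.5%) = -1.1%.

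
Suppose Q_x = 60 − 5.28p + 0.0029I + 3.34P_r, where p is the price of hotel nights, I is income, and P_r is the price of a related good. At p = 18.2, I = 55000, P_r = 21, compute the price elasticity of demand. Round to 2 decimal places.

Evaluating quantity at (p, I, P_r) gives Q_x = 60 − 5.28(18.2) + 0.0029(55000) + 3.34(21) = 60 − 96.096 + 159.5 + 70.14 = 193.544.
∂Q_x/∂p = −5.28, so E_p = (−5.28)·(18.2/193.544) ≈ -0.50.
|E_p| < 1: demand is inelastic.

-0.50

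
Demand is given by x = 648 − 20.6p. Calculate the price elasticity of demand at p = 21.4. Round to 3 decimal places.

-2.128

At p = 21.4, x = 207.16.
dx/dp = −20.6.
Point elasticity E = (dx/dp)·(p/x) = -20.6 × 21.4/207.16 ≈ -2.128.
|E| > 1, so demand is elastic at this price.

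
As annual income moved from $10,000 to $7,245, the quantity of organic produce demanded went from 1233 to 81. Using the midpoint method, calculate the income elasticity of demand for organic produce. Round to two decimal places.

5.49

%ΔQ = (81 − 1233)/[(1233+81)/2] = -1152/657 ≈ -1.7534.
%ΔM = (7,245 − 10,000)/[(10,000+7,245)/2] = -2755/8622.5 ≈ -0.3195.
E_I = %ΔQ/%ΔM ≈ 5.49.
E_I > 1: normal good (luxury).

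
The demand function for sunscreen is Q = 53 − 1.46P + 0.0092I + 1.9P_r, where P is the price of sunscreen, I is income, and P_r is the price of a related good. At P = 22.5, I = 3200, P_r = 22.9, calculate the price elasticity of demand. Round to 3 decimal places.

Evaluating quantity at (P, I, P_r) gives Q = 53 − 1.46(22.5) + 0.0092(3200) + 1.9(22.9) = 53 − 32.85 + 29.44 + 43.51 = 93.1.
∂Q/∂P = −1.46, so E_p = (−1.46)·(22.5/93.1) ≈ -0.353.
|E_p| < 1: demand is inelastic.

-0.353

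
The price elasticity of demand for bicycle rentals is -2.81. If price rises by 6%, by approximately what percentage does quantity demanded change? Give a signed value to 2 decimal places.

-16.86

%ΔQ ≈ E × %ΔP = (-2.81) × (6%) = -16.86%.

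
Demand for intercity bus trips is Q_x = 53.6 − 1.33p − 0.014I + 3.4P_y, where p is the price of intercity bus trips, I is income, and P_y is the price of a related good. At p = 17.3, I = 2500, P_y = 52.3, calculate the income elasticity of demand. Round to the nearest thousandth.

-0.202

First evaluate Q_x: 53.6 − 1.33(17.3) − 0.014(2500) + 3.4(52.3) = 53.6 − 23.009 − 35 + 177.82 = 173.411.
∂Q_x/∂I = −0.014, so E_I = -0.014·(2500/173.411) ≈ -0.202.
E_I < 0: inferior good.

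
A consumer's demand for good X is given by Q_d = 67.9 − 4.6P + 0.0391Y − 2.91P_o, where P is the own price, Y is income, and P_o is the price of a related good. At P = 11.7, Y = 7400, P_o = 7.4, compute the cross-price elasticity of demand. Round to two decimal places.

-0.08

Q_d = 67.9 − 4.6(11.7) + 0.0391(7400) − 2.91(7.4) = 67.9 − 53.82 + 289.34 − 21.534 = 281.886.
∂Q_d/∂P_o = −2.91, so E_xy = -2.91·(7.4/281.886) ≈ -0.08.
E_xy < 0: the goods are complements.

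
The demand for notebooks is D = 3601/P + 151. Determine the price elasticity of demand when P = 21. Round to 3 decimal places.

At P = 21, D = 322.4762.
dD/dP = −3601/P² = −8.1655.
Point elasticity E = (dD/dP)·(P/D) = -8.1655 × 21/322.4762 ≈ -0.532.
|E| < 1, so demand is inelastic at this price.

-0.532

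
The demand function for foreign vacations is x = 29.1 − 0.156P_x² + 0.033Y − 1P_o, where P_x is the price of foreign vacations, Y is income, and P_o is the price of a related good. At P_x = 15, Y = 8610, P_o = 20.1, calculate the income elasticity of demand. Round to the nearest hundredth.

1.10

Evaluating quantity at (P_x, Y, P_o) gives x = 29.1 − 0.156(15)² + 0.033(8610) − 1(20.1) = 29.1 − 35.1 + 284.13 − 20.1 = 258.03.
∂x/∂Y = +0.033, so E_I = 0.033·(8610/258.03) ≈ 1.10.
E_I > 1: normal good (luxury).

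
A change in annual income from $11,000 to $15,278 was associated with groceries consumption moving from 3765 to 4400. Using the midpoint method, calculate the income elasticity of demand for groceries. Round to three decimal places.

0.478

%ΔQ = (4400 − 3765)/[(3765+4400)/2] = 635/4082.5 ≈ 0.1555.
%ΔI = (15,278 − 11,000)/[(11,000+15,278)/2] = 4278/13139 ≈ 0.3256.
E_I = %ΔQ/%ΔI ≈ 0.478.
E_I ∈ (0,1): normal good (necessity).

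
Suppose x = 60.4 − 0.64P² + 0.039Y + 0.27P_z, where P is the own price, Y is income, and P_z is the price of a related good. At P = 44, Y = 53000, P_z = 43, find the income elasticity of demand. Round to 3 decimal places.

2.297

x = 60.4 − 0.64(44)² + 0.039(53000) + 0.27(43) = 60.4 − 1239.04 + 2067 + 11.61 = 899.97.
∂x/∂Y = +0.039, so E_I = 0.039·(53000/899.97) ≈ 2.297.
E_I > 1: normal good (luxury).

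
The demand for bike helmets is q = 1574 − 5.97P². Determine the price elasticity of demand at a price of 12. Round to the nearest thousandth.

-2.407

At P = 12, q = 714.32.
dq/dP = −2·5.97·P = −143.28.
Point elasticity E = (dq/dP)·(P/q) = -143.28 × 12/714.32 ≈ -2.407.
|E| > 1, so demand is elastic at this price.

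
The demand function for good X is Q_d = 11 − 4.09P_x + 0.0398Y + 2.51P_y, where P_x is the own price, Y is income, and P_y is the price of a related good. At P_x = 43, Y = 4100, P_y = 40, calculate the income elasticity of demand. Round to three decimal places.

1.653

Evaluating quantity at (P_x, Y, P_y) gives Q_d = 11 − 4.09(43) + 0.0398(4100) + 2.51(40) = 11 − 175.87 + 163.18 + 100.4 = 98.71.
∂Q_d/∂Y = +0.0398, so E_I = 0.0398·(4100/98.71) ≈ 1.653.
E_I > 1: normal good (luxury).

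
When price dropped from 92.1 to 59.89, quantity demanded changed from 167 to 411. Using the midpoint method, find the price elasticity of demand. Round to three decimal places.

%ΔQ = (411 − 167)/[(167 + 411)/2] = 244/289 ≈ 0.8443.
%Δp = (59.89 − 92.1)/[(92.1 + 59.89)/2] = -32.21/75.995 ≈ -0.4238.
Arc elasticity E = %ΔQ/%Δp ≈ 0.8443/-0.4238 ≈ -1.992.
|E| > 1: demand is elastic over this range.

-1.992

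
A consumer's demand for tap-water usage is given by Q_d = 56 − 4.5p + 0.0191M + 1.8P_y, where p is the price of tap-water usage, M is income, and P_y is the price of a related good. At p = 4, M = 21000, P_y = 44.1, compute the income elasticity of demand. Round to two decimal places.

0.77

At the given point, Q_d = 56 − 4.5(4) + 0.0191(21000) + 1.8(44.1) = 56 − 18 + 401.1 + 79.38 = 518.48.
∂Q_d/∂M = +0.0191, so E_I = 0.0191·(21000/518.48) ≈ 0.77.
E_I ∈ (0,1): normal good (necessity).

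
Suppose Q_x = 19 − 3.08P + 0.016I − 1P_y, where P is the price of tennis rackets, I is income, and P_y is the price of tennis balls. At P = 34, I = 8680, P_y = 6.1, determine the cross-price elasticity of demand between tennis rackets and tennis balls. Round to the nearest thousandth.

First evaluate Q_x: 19 − 3.08(34) + 0.016(8680) − 1(6.1) = 19 − 104.72 + 138.88 − 6.1 = 47.06.
∂Q_x/∂P_y = −1, so E_xy = -1·(6.1/47.06) ≈ -0.130.
E_xy < 0: the goods are complements.

-0.130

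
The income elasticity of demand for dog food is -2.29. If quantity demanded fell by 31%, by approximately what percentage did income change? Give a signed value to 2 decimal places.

%ΔQ ≈ E × %ΔI ⇒ %ΔI = %ΔQ / E = (-31%)/(-2.29) ≈ 13.54%.

13.54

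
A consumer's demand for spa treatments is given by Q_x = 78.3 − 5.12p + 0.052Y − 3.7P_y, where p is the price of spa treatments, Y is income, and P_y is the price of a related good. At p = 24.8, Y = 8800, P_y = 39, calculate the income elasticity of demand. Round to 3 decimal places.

At the given point, Q_x = 78.3 − 5.12(24.8) + 0.052(8800) − 3.7(39) = 78.3 − 126.976 + 457.6 − 144.3 = 264.624.
∂Q_x/∂Y = +0.052, so E_I = 0.052·(8800/264.624) ≈ 1.729.
E_I > 1: normal good (luxury).

1.729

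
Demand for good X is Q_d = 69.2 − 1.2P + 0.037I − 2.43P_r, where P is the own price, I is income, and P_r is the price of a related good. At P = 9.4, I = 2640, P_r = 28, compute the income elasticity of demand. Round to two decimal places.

Q_d = 69.2 − 1.2(9.4) + 0.037(2640) − 2.43(28) = 69.2 − 11.28 + 97.68 − 68.04 = 87.56.
∂Q_d/∂I = +0.037, so E_I = 0.037·(2640/87.56) ≈ 1.12.
E_I > 1: normal good (luxury).

1.12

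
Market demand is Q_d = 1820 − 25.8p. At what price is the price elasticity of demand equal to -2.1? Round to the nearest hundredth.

47.79

Set −bp/(a − bp) = −2.1 ⇒ bp = 2.1(a − bp) ⇒ bp(1+2.1) = 2.1·a.
p = 2.1·1820/(25.8·3.1) ≈ 47.79.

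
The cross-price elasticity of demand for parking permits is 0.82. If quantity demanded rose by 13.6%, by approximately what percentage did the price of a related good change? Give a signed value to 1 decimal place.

%ΔQ ≈ E × %ΔP_y ⇒ %ΔP_y = %ΔQ / E = (13.6%)/(0.82) ≈ 16.6%.

16.6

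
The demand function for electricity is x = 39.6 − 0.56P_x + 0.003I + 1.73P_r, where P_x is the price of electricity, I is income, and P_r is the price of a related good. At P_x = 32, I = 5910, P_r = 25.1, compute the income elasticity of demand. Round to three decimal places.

Evaluating quantity at (P_x, I, P_r) gives x = 39.6 − 0.56(32) + 0.003(5910) + 1.73(25.1) = 39.6 − 17.92 + 17.73 + 43.423 = 82.833.
∂x/∂I = +0.003, so E_I = 0.003·(5910/82.833) ≈ 0.214.
E_I ∈ (0,1): normal good (necessity).

0.214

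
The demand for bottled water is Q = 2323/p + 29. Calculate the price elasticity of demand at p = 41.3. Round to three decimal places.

At p = 41.3, Q = 85.247.
dQ/dp = −2323/p² = −1.3619.
Point elasticity E = (dQ/dp)·(p/Q) = -1.3619 × 41.3/85.247 ≈ -0.660.
|E| < 1, so demand is inelastic at this price.

-0.660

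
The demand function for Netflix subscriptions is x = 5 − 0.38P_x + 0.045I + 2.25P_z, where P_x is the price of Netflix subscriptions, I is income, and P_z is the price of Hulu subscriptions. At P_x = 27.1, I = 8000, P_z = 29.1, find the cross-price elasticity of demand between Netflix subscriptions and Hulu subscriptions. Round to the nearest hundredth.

At the given point, x = 5 − 0.38(27.1) + 0.045(8000) + 2.25(29.1) = 5 − 10.298 + 360 + 65.475 = 420.177.
∂x/∂P_z = +2.25, so E_xy = 2.25·(29.1/420.177) ≈ 0.16.
E_xy > 0: the goods are substitutes.

0.16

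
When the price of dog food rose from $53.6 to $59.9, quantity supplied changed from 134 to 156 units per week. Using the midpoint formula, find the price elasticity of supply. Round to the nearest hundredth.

1.37

%ΔQ = (156 − 134)/[(134 + 156)/2] = 22/145 ≈ 0.1517.
%ΔP = (59.9 − 53.6)/[(53.6 + 59.9)/2] = 6.3/56.75 ≈ 0.1110.
Arc elasticity E = %ΔQ/%ΔP ≈ 0.1517/0.1110 ≈ 1.37.
|E| > 1: supply is elastic over this range.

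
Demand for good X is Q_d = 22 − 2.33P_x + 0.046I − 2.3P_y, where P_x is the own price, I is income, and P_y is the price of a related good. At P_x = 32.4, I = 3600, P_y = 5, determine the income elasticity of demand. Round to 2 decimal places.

Q_d = 22 − 2.33(32.4) + 0.046(3600) − 2.3(5) = 22 − 75.492 + 165.6 − 11.5 = 100.608.
∂Q_d/∂I = +0.046, so E_I = 0.046·(3600/100.608) ≈ 1.65.
E_I > 1: normal good (luxury).

1.65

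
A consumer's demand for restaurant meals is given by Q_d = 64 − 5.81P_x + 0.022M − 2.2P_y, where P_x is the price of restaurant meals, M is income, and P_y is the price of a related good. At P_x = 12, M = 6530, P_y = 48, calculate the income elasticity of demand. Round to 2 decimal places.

4.44

Substituting, Q_d = 64 − 5.81(12) + 0.022(6530) − 2.2(48) = 64 − 69.72 + 143.66 − 105.6 = 32.34.
∂Q_d/∂M = +0.022, so E_I = 0.022·(6530/32.34) ≈ 4.44.
E_I > 1: normal good (luxury).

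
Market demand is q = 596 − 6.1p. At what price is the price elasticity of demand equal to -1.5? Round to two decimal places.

58.62

Set −bp/(a − bp) = −1.5 ⇒ bp = 1.5(a − bp) ⇒ bp(1+1.5) = 1.5·a.
p = 1.5·596/(6.1·2.5) ≈ 58.62.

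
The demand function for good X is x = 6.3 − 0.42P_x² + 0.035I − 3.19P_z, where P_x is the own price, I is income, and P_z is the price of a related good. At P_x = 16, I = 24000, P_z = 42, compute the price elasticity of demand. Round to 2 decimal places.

Evaluating quantity at (P_x, I, P_z) gives x = 6.3 − 0.42(16)² + 0.035(24000) − 3.19(42) = 6.3 − 107.52 + 840 − 133.98 = 604.8.
∂x/∂P_x = −2·0.42·P_x = -13.44, so E_p = -13.44·(16/604.8) ≈ -0.36.
|E_p| < 1: demand is inelastic.

-0.36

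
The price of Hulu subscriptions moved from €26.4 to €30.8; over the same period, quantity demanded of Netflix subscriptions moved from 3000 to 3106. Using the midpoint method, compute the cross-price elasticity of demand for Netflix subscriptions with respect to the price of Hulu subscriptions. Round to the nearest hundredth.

%ΔQ_x = (3106 − 3000)/[(3000+3106)/2] = 106/3053 ≈ 0.0347.
%ΔP_y = (30.8 − 26.4)/[(26.4+30.8)/2] ≈ 0.1538.
E_xy = 0.0347/0.1538 ≈ 0.23.
E_xy > 0, so Netflix subscriptions and Hulu subscriptions are substitutes.

0.23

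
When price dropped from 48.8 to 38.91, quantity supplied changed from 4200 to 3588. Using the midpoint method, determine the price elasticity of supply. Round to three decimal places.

%ΔQ = (3588 − 4200)/[(4200 + 3588)/2] = -612/3894 ≈ -0.1572.
%Δp = (38.91 − 48.8)/[(48.8 + 38.91)/2] = -9.89/43.855 ≈ -0.2255.
Arc elasticity E = %ΔQ/%Δp ≈ -0.1572/-0.2255 ≈ 0.697.
|E| < 1: supply is inelastic over this range.

0.697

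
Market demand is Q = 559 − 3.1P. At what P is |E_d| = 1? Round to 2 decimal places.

For linear demand Q = a − bP, E = −bP/(a − bP). |E| = 1 ⇒ bP = a − bP ⇒ P = a/(2b).
P = 559/(2·3.1) ≈ 90.16.

90.16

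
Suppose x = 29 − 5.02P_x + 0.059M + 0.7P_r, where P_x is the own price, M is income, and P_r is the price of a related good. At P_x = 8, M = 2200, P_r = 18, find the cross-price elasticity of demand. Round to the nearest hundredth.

Substituting, x = 29 − 5.02(8) + 0.059(2200) + 0.7(18) = 29 − 40.16 + 129.8 + 12.6 = 131.24.
∂x/∂P_r = +0.7, so E_xy = 0.7·(18/131.24) ≈ 0.10.
E_xy > 0: the goods are substitutes.

0.10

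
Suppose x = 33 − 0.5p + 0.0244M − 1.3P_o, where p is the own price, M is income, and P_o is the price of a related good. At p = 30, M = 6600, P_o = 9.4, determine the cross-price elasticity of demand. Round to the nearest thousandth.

-0.073

Substituting, x = 33 − 0.5(30) + 0.0244(6600) − 1.3(9.4) = 33 − 15 + 161.04 − 12.22 = 166.82.
∂x/∂P_o = −1.3, so E_xy = -1.3·(9.4/166.82) ≈ -0.073.
E_xy < 0: the goods are complements.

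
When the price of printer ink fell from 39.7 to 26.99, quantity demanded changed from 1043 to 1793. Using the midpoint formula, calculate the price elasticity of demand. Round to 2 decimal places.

%Δq = (1793 − 1043)/[(1043 + 1793)/2] = 750/1418 ≈ 0.5289.
%Δp = (26.99 − 39.7)/[(39.7 + 26.99)/2] = -12.71/33.345 ≈ -0.3812.
Arc elasticity E = %Δq/%Δp ≈ 0.5289/-0.3812 ≈ -1.39.
|E| > 1: demand is elastic over this range.

-1.39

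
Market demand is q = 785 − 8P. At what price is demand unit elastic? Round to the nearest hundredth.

49.06

For linear demand q = a − bP, E = −bP/(a − bP). |E| = 1 ⇒ bP = a − bP ⇒ P = a/(2b).
P = 785/(2·8) ≈ 49.06.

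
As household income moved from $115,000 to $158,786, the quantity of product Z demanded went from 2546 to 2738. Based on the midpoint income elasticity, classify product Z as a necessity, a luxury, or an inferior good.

necessity

%ΔQ = (2738 − 2546)/[(2546+2738)/2] = 192/2642 ≈ 0.0727.
%ΔY = (158,786 − 115,000)/[(115,000+158,786)/2] = 43786/136893 ≈ 0.3199.
E_I = %ΔQ/%ΔY ≈ 0.227.
E_I ∈ (0,1): normal good (necessity).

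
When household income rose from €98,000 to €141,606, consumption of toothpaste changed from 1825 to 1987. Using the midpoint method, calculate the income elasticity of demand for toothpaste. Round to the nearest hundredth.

0.23

%ΔQ = (1987 − 1825)/[(1825+1987)/2] = 162/1906 ≈ 0.0850.
%ΔY = (141,606 − 98,000)/[(98,000+141,606)/2] = 43606/119803 ≈ 0.3640.
E_I = %ΔQ/%ΔY ≈ 0.23.
E_I ∈ (0,1): normal good (necessity).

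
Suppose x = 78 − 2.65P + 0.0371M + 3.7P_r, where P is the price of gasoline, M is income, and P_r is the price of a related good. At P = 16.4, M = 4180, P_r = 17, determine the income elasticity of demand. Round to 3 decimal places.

Evaluating quantity at (P, M, P_r) gives x = 78 − 2.65(16.4) + 0.0371(4180) + 3.7(17) = 78 − 43.46 + 155.078 + 62.9 = 252.518.
∂x/∂M = +0.0371, so E_I = 0.0371·(4180/252.518) ≈ 0.614.
E_I ∈ (0,1): normal good (necessity).

0.614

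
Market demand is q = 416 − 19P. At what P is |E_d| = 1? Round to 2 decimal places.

For linear demand q = a − bP, E = −bP/(a − bP). |E| = 1 ⇒ bP = a − bP ⇒ P = a/(2b).
P = 416/(2·19) ≈ 10.95.

10.95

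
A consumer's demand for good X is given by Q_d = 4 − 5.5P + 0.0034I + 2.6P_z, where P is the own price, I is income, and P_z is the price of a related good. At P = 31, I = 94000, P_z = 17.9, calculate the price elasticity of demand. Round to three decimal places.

-0.854

Substituting, Q_d = 4 − 5.5(31) + 0.0034(94000) + 2.6(17.9) = 4 − 170.5 + 319.6 + 46.54 = 199.64.
∂Q_d/∂P = −5.5, so E_p = (−5.5)·(31/199.64) ≈ -0.854.
|E_p| < 1: demand is inelastic.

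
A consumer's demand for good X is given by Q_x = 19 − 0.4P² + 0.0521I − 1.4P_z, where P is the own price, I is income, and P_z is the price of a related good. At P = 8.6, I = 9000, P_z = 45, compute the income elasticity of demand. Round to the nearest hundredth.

1.19

Q_x = 19 − 0.4(8.6)² + 0.0521(9000) − 1.4(45) = 19 − 29.584 + 468.9 − 63 = 395.316.
∂Q_x/∂I = +0.0521, so E_I = 0.0521·(9000/395.316) ≈ 1.19.
E_I > 1: normal good (luxury).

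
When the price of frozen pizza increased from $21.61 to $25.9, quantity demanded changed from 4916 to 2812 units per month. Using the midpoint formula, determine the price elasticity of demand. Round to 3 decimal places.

-3.015

%ΔQ = (2812 − 4916)/[(4916 + 2812)/2] = -2104/3864 ≈ -0.5445.
%Δp = (25.9 − 21.61)/[(21.61 + 25.9)/2] = 4.29/23.755 ≈ 0.1806.
Arc elasticity E = %ΔQ/%Δp ≈ -0.5445/0.1806 ≈ -3.015.
|E| > 1: demand is elastic over this range.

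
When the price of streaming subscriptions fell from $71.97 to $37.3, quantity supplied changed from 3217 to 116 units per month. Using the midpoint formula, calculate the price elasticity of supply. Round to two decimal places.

2.93

%Δq = (116 − 3217)/[(3217 + 116)/2] = -3101/1666.5 ≈ -1.8608.
%ΔP = (37.3 − 71.97)/[(71.97 + 37.3)/2] = -34.67/54.635 ≈ -0.6346.
Arc elasticity E = %Δq/%ΔP ≈ -1.8608/-0.6346 ≈ 2.93.
|E| > 1: supply is elastic over this range.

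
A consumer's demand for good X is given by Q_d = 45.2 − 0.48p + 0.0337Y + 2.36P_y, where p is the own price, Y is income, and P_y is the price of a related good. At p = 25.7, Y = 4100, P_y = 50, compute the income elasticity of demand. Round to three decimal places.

0.478

First evaluate Q_d: 45.2 − 0.48(25.7) + 0.0337(4100) + 2.36(50) = 45.2 − 12.336 + 138.17 + 118 = 289.034.
∂Q_d/∂Y = +0.0337, so E_I = 0.0337·(4100/289.034) ≈ 0.478.
E_I ∈ (0,1): normal good (necessity).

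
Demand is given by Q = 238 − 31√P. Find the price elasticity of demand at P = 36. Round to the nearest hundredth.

-1.79

At P = 36, Q = 52.
dQ/dP = −31/(2√P) = −31/(2·6).
Point elasticity E = (dQ/dP)·(P/Q) = -2.5833 × 36/52 ≈ -1.79.
|E| > 1, so demand is elastic at this price.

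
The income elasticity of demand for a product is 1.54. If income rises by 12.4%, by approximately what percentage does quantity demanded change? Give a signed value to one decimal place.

%ΔQ ≈ E × %ΔI = (1.54) × (12.4%) ≈ 19.1%.

19.1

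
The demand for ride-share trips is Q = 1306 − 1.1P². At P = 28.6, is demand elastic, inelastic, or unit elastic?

elastic

At P = 28.6, Q = 406.244.
dQ/dP = −2·1.1·P = −62.92.
Point elasticity E = (dQ/dP)·(P/Q) = -62.92 × 28.6/406.244 ≈ -4.430.
|E| ≈ 4.430 > 1, so demand is elastic.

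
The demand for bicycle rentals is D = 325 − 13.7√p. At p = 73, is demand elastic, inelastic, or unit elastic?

inelastic

At p = 73, D = 207.9471.
dD/dp = −13.7/(2√p) = −13.7/(2·8.544).
Point elasticity E = (dD/dp)·(p/D) = -0.8017 × 73/207.9471 ≈ -0.281.
|E| ≈ 0.281 < 1, so demand is inelastic.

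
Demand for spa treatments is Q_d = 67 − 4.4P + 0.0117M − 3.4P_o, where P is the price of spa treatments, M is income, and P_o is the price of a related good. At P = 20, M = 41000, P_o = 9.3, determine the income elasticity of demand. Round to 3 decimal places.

1.123

First evaluate Q_d: 67 − 4.4(20) + 0.0117(41000) − 3.4(9.3) = 67 − 88 + 479.7 − 31.62 = 427.08.
∂Q_d/∂M = +0.0117, so E_I = 0.0117·(41000/427.08) ≈ 1.123.
E_I > 1: normal good (luxury).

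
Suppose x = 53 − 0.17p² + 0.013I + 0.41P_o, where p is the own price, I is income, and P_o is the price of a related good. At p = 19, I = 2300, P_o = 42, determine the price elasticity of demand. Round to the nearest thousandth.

-3.167

At the given point, x = 53 − 0.17(19)² + 0.013(2300) + 0.41(42) = 53 − 61.37 + 29.9 + 17.22 = 38.75.
∂x/∂p = −2·0.17·p = -6.46, so E_p = -6.46·(19/38.75) ≈ -3.167.
|E_p| > 1: demand is elastic.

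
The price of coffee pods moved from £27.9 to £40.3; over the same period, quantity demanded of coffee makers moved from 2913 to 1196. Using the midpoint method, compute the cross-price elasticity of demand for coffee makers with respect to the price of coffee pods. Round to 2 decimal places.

%ΔQ_x = (1196 − 2913)/[(2913+1196)/2] = -1717/2054.5 ≈ -0.8357.
%ΔP_y = (40.3 − 27.9)/[(27.9+40.3)/2] ≈ 0.3636.
E_xy = -0.8357/0.3636 ≈ -2.30.
E_xy < 0, so coffee makers and coffee pods are complements.

-2.30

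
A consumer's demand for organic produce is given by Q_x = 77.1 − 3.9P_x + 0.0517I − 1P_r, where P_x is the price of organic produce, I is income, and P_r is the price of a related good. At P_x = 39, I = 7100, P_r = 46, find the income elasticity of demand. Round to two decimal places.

Evaluating quantity at (P_x, I, P_r) gives Q_x = 77.1 − 3.9(39) + 0.0517(7100) − 1(46) = 77.1 − 152.1 + 367.07 − 46 = 246.07.
∂Q_x/∂I = +0.0517, so E_I = 0.0517·(7100/246.07) ≈ 1.49.
E_I > 1: normal good (luxury).

1.49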